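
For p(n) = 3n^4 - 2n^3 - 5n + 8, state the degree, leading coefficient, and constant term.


Highest power of n is 4, with coefficient 3. Constant term is 8.
Degree = 4, leading coefficient = 3, constant term = 8


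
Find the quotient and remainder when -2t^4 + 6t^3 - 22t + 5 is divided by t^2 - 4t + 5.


(-2t^4 + 6t^3 - 22t + 5) / (t^2 - 4t + 5)
Step 1: -2t^2 * (t^2 - 4t + 5) = -2t^4 + 8t^3 - 10t^2; subtract.
Step 2: -2t * (t^2 - 4t + 5) = -2t^3 + 8t^2 - 10t; subtract.
Step 3: 2 * (t^2 - 4t + 5) = 2t^2 - 8t + 10; subtract.
Quotient: -2t^2 - 2t + 2, Remainder: -4t - 5


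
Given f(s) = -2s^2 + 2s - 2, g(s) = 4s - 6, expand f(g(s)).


Substitute g(s) into f:
f(g(s)) = -2*(4s - 6)^2 + 2*(4s - 6) + (-2)
(4s - 6)^2 = 16s^2 - 48s + 36
Expand and combine: -32s^2 + 104s - 86


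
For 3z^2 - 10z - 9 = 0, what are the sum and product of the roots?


For az^2+bz+c=0: sum = -b/a, product = c/a.
a=3, b=-10, c=-9
Sum = -(-10)/3 = 10/3
Product = (-9)/3 = -3


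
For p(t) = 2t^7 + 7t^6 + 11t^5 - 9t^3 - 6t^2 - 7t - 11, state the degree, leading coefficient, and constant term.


Highest power of t is 7, with coefficient 2. Constant term is -11.
Degree = 7, leading coefficient = 2, constant term = -11


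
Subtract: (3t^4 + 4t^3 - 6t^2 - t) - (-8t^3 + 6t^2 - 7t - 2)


Distribute the minus sign:
  (3t^4 + 4t^3 - 6t^2 - t)
- (-8t^3 + 6t^2 - 7t - 2)
Negate second polynomial: 8t^3 - 6t^2 + 7t + 2
Add: 3t^4 + 12t^3 - 12t^2 + 6t + 2


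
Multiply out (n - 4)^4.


Expand (n - 4)^4 by repeated multiplication:
  (n - 4)^2 = n^2 - 8n + 16
  (n - 4)^3 = n^3 - 12n^2 + 48n - 64
= n^4 - 16n^3 + 96n^2 - 256n + 256


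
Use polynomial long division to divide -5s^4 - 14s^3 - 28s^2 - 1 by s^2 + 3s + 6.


(-5s^4 - 14s^3 - 28s^2 - 1) / (s^2 + 3s + 6)
Step 1: -5s^2 * (s^2 + 3s + 6) = -5s^4 - 15s^3 - 30s^2; subtract.
Step 2: s * (s^2 + 3s + 6) = s^3 + 3s^2 + 6s; subtract.
Step 3: -1 * (s^2 + 3s + 6) = -s^2 - 3s - 6; subtract.
Quotient: -5s^2 + s - 1, Remainder: -3s + 5


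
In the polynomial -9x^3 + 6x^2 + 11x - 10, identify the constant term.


Read off the constant term: -10


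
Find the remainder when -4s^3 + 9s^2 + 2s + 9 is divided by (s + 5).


By the Remainder Theorem, the remainder equals p(-5):
  -4*(-5)^3 = 500
  9*(-5)^2 = 225
  2*(-5)^1 = -10
  constant: 9
Sum: 500 + 225 - 10 + 9 = 724


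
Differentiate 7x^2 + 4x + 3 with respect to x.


Apply the power rule term by term:
  d/dx(7x^2) = 14x
  d/dx(4x) = 4
  d/dx(3) = 0
p'(x) = 14x + 4


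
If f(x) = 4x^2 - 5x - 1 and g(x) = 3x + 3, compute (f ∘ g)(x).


Substitute g(x) into f:
f(g(x)) = 4*(3x + 3)^2 + (-5)*(3x + 3) + (-1)
(3x + 3)^2 = 9x^2 + 18x + 9
Expand and combine: 36x^2 + 57x + 20


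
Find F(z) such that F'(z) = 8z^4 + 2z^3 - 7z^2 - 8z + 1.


Reverse power rule on each term:
  ∫ 8z^4 dz = (8/5)z^5
  ∫ 2z^3 dz = (1/2)z^4
  ∫ -7z^2 dz = -(7/3)z^3
  ∫ -8z dz = -4z^2
  ∫ 1 dz = z
F(z) = (8/5)z^5 + (1/2)z^4 - (7/3)z^3 - 4z^2 + z + C


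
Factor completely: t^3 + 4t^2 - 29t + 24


Try integer roots (divisors of 24). t=3: p(3)=0.
Divide out (t - 3): quotient is t^2 + 7t - 8.
Factor the quadratic: (t + 8)(t - 1)
Result: (t - 3)(t + 8)(t - 1)


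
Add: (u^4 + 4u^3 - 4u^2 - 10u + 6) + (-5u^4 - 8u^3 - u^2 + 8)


Align terms by degree and add:
  u^4 + 4u^3 - 4u^2 - 10u + 6
  -5u^4 - 8u^3 - u^2 + 8
= -4u^4 - 4u^3 - 5u^2 - 10u + 14


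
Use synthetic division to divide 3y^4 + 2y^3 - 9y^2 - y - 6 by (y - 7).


Synthetic division with c = 7. Coefficients: 3, 2, -9, -1, -6
Bring down 3.
  3 * 7 = 21; 21 + 2 = 23
  23 * 7 = 161; 161 - 9 = 152
  152 * 7 = 1064; 1064 - 1 = 1063
  1063 * 7 = 7441; 7441 - 6 = 7435
Quotient: 3y^3 + 23y^2 + 152y + 1063, Remainder: 7435


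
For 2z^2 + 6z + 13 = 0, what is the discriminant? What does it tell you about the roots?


D = b^2 - 4ac = (6)^2 - 4(2)(13) = 36 - 104 = -68
Since D < 0: two complex conjugate roots (no real roots)


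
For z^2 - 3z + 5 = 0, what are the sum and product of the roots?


For az^2+bz+c=0: sum = -b/a, product = c/a.
a=1, b=-3, c=5
Sum = -(-3)/1 = 3
Product = (5)/1 = 5


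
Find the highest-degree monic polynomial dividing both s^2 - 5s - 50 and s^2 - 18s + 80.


Factor each:
  s^2 - 5s - 50 = (s - 10)(s + 5)
  s^2 - 18s + 80 = (s - 10)(s - 8)
Common monic factor: s - 10


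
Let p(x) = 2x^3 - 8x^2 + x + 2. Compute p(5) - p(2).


p(5) = 57
p(2) = -12
p(5) - p(2) = 57 + 12 = 69


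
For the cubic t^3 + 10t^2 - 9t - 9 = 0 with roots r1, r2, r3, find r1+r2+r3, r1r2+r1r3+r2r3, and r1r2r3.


Monic cubic t^3+bt^2+ct+d=0: sum=-b, pairwise sum=c, product=-d.
b=10, c=-9, d=-9
r1+r2+r3 = -10
r1r2+r1r3+r2r3 = -9
r1r2r3 = 9


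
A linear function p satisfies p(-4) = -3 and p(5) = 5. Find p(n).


p(n) = mn + b. Using p(-4)=-3, p(5)=5:
m = (-3 - 5)/(-4 - 5) = -8/-9 = 8/9
b = -3 - m*(-4) = -3 + 32/9 = 5/9
p(n) = (8/9)n + (5/9)


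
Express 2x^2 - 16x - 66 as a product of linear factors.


Roots satisfy r1 + r2 = -b/a = 8 and r1*r2 = c/a = -33.
So r1 = -3, r2 = 11.
2x^2 - 16x - 66 = 2(x - r1)(x - r2) = 2(x + 3)(x - 11)


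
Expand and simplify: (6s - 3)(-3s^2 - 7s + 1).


Distribute each term of the first polynomial:
  (6s)(-3s^2 - 7s + 1) = -18s^3 - 42s^2 + 6s
  (-3)(-3s^2 - 7s + 1) = 9s^2 + 21s - 3
Sum: -18s^3 - 33s^2 + 27s - 3


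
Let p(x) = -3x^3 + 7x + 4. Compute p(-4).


Using direct substitution:
  -3 * (-4)^3 = 192
  0 * (-4)^2 = 0
  7 * (-4)^1 = -28
  constant: 4
Sum = 192 + 0 - 28 + 4 = 168


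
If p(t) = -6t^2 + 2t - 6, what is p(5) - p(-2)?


p(5) = -146
p(-2) = -34
p(5) - p(-2) = -146 + 34 = -112


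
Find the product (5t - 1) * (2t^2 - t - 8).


Distribute each term of the first polynomial:
  (5t)(2t^2 - t - 8) = 10t^3 - 5t^2 - 40t
  (-1)(2t^2 - t - 8) = -2t^2 + t + 8
Sum: 10t^3 - 7t^2 - 39t + 8


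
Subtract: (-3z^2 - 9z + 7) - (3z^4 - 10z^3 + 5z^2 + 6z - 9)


Distribute the minus sign:
  (-3z^2 - 9z + 7)
- (3z^4 - 10z^3 + 5z^2 + 6z - 9)
Negate second polynomial: -3z^4 + 10z^3 - 5z^2 - 6z + 9
Add: -3z^4 + 10z^3 - 8z^2 - 15z + 16


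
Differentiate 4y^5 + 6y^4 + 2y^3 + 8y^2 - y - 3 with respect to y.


Apply the power rule term by term:
  d/dy(4y^5) = 20y^4
  d/dy(6y^4) = 24y^3
  d/dy(2y^3) = 6y^2
  d/dy(8y^2) = 16y
  d/dy(-y) = -1
  d/dy(-3) = 0
p'(y) = 20y^4 + 24y^3 + 6y^2 + 16y - 1


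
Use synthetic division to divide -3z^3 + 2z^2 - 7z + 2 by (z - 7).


Synthetic division with c = 7. Coefficients: -3, 2, -7, 2
Bring down -3.
  -3 * 7 = -21; -21 + 2 = -19
  -19 * 7 = -133; -133 - 7 = -140
  -140 * 7 = -980; -980 + 2 = -978
Quotient: -3z^2 - 19z - 140, Remainder: -978


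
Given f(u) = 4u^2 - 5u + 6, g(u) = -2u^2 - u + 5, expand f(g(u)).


Substitute g(u) into f:
f(g(u)) = 4*(-2u^2 - u + 5)^2 + (-5)*(-2u^2 - u + 5) + 6
(-2u^2 - u + 5)^2 = 4u^4 + 4u^3 - 19u^2 - 10u + 25
Expand and combine: 16u^4 + 16u^3 - 66u^2 - 35u + 81


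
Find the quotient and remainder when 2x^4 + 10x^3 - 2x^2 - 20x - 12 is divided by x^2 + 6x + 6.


(2x^4 + 10x^3 - 2x^2 - 20x - 12) / (x^2 + 6x + 6)
Step 1: 2x^2 * (x^2 + 6x + 6) = 2x^4 + 12x^3 + 12x^2; subtract.
Step 2: -2x * (x^2 + 6x + 6) = -2x^3 - 12x^2 - 12x; subtract.
Step 3: -2 * (x^2 + 6x + 6) = -2x^2 - 12x - 12; subtract.
Quotient: 2x^2 - 2x - 2, Remainder: 4x


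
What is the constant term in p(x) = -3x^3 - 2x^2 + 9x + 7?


Read off the constant term: 7


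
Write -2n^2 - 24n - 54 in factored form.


Roots satisfy r1 + r2 = -b/a = -12 and r1*r2 = c/a = 27.
So r1 = -9, r2 = -3.
-2n^2 - 24n - 54 = -2(n - r1)(n - r2) = -2(n + 9)(n + 3)


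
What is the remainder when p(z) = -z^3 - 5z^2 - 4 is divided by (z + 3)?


By the Remainder Theorem, the remainder equals p(-3):
  -1*(-3)^3 = 27
  -5*(-3)^2 = -45
  0*(-3)^1 = 0
  constant: -4
Sum: 27 - 45 + 0 - 4 = -22


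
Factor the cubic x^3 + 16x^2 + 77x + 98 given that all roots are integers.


Try integer roots (divisors of 98). x=-2: p(-2)=0.
Divide out (x + 2): quotient is x^2 + 14x + 49.
Factor the quadratic: (x + 7)(x + 7)
Result: (x + 2)(x + 7)(x + 7)


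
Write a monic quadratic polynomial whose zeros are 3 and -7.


p(t) = (t - 3)(t + 7)
Expand: t^2 + 4t - 21


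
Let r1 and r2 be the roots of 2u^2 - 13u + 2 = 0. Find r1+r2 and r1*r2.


For au^2+bu+c=0: sum = -b/a, product = c/a.
a=2, b=-13, c=2
Sum = -(-13)/2 = 13/2
Product = (2)/2 = 1


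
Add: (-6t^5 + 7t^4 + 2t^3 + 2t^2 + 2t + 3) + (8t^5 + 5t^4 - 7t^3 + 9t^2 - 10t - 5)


Align terms by degree and add:
  -6t^5 + 7t^4 + 2t^3 + 2t^2 + 2t + 3
+ 8t^5 + 5t^4 - 7t^3 + 9t^2 - 10t - 5
= 2t^5 + 12t^4 - 5t^3 + 11t^2 - 8t - 2


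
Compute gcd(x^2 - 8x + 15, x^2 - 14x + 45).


Factor each:
  x^2 - 8x + 15 = (x - 5)(x - 3)
  x^2 - 14x + 45 = (x - 5)(x - 9)
Common monic factor: x - 5


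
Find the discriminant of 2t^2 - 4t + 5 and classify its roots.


D = b^2 - 4ac = (-4)^2 - 4(2)(5) = 16 - 40 = -24
Since D < 0: two complex conjugate roots (no real roots)


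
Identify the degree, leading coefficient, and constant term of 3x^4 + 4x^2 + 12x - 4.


Highest power of x is 4, with coefficient 3. Constant term is -4.
Degree = 4, leading coefficient = 3, constant term = -4


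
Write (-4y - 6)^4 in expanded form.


Expand (-4y - 6)^4 by repeated multiplication:
  (-4y - 6)^2 = 16y^2 + 48y + 36
  (-4y - 6)^3 = -64y^3 - 288y^2 - 432y - 216
= 256y^4 + 1536y^3 + 3456y^2 + 3456y + 1296


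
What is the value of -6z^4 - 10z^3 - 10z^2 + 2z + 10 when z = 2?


Using direct substitution:
  -6 * (2)^4 = -96
  -10 * (2)^3 = -80
  -10 * (2)^2 = -40
  2 * (2)^1 = 4
  constant: 10
Sum = -96 - 80 - 40 + 4 + 10 = -202


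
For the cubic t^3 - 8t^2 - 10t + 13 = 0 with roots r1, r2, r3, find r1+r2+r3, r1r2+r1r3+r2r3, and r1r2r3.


Monic cubic t^3+bt^2+ct+d=0: sum=-b, pairwise sum=c, product=-d.
b=-8, c=-10, d=13
r1+r2+r3 = 8
r1r2+r1r3+r2r3 = -10
r1r2r3 = -13


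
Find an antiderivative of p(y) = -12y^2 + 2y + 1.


Reverse power rule on each term:
  ∫ -12y^2 dy = -4y^3
  ∫ 2y dy = y^2
  ∫ 1 dy = y
F(y) = -4y^3 + y^2 + y + C


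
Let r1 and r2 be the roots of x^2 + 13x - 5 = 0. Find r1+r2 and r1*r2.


For ax^2+bx+c=0: sum = -b/a, product = c/a.
a=1, b=13, c=-5
Sum = -(13)/1 = -13
Product = (-5)/1 = -5


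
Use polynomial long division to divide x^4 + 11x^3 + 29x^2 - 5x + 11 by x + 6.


(x^4 + 11x^3 + 29x^2 - 5x + 11) / (x + 6)
Step 1: x^3 * (x + 6) = x^4 + 6x^3; subtract.
Step 2: 5x^2 * (x + 6) = 5x^3 + 30x^2; subtract.
Step 3: -x * (x + 6) = -x^2 - 6x; subtract.
Step 4: 1 * (x + 6) = x + 6; subtract.
Quotient: x^3 + 5x^2 - x + 1, Remainder: 5


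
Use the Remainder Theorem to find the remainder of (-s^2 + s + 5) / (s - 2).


By the Remainder Theorem, the remainder equals p(2):
  -1*(2)^2 = -4
  1*(2)^1 = 2
  constant: 5
Sum: -4 + 2 + 5 = 3


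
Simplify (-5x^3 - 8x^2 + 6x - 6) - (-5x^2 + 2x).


Distribute the minus sign:
  (-5x^3 - 8x^2 + 6x - 6)
- (-5x^2 + 2x)
Negate second polynomial: 5x^2 - 2x
Add: -5x^3 - 3x^2 + 4x - 6


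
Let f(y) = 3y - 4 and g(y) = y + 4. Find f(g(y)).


Substitute g(y) into f:
f(g(y)) = 3*(y + 4) + (-4)
Expand and combine: 3y + 8


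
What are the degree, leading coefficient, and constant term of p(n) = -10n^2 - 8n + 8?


Highest power of n is 2, with coefficient -10. Constant term is 8.
Degree = 2, leading coefficient = -10, constant term = 8


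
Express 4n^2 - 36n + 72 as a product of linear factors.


Roots satisfy r1 + r2 = -b/a = 9 and r1*r2 = c/a = 18.
So r1 = 3, r2 = 6.
4n^2 - 36n + 72 = 4(n - r1)(n - r2) = 4(n - 3)(n - 6)


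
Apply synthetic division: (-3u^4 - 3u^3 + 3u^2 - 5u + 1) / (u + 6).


Synthetic division with c = -6. Coefficients: -3, -3, 3, -5, 1
Bring down -3.
  -3 * -6 = 18; 18 - 3 = 15
  15 * -6 = -90; -90 + 3 = -87
  -87 * -6 = 522; 522 - 5 = 517
  517 * -6 = -3102; -3102 + 1 = -3101
Quotient: -3u^3 + 15u^2 - 87u + 517, Remainder: -3101


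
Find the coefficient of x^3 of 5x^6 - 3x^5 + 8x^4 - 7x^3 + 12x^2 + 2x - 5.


Read off the coefficient of x^3: -7


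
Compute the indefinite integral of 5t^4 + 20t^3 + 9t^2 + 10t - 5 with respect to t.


Reverse power rule on each term:
  ∫ 5t^4 dt = t^5
  ∫ 20t^3 dt = 5t^4
  ∫ 9t^2 dt = 3t^3
  ∫ 10t dt = 5t^2
  ∫ -5 dt = -5t
F(t) = t^5 + 5t^4 + 3t^3 + 5t^2 - 5t + C


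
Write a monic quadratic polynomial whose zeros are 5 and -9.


p(x) = (x - 5)(x + 9)
Expand: x^2 + 4x - 45


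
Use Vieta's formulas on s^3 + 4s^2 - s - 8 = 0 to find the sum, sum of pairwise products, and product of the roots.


Monic cubic s^3+bs^2+cs+d=0: sum=-b, pairwise sum=c, product=-d.
b=4, c=-1, d=-8
r1+r2+r3 = -4
r1r2+r1r3+r2r3 = -1
r1r2r3 = 8


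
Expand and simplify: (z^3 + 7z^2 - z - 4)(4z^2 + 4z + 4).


Distribute each term of the first polynomial:
  (z^3)(4z^2 + 4z + 4) = 4z^5 + 4z^4 + 4z^3
  (7z^2)(4z^2 + 4z + 4) = 28z^4 + 28z^3 + 28z^2
  (-z)(4z^2 + 4z + 4) = -4z^3 - 4z^2 - 4z
  (-4)(4z^2 + 4z + 4) = -16z^2 - 16z - 16
Sum: 4z^5 + 32z^4 + 28z^3 + 8z^2 - 20z - 16


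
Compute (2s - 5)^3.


Expand (2s - 5)^3 by repeated multiplication:
  (2s - 5)^2 = 4s^2 - 20s + 25
= 8s^3 - 60s^2 + 150s - 125


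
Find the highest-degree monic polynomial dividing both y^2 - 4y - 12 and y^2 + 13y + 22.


Factor each:
  y^2 - 4y - 12 = (y + 2)(y - 6)
  y^2 + 13y + 22 = (y + 2)(y + 11)
Common monic factor: y + 2


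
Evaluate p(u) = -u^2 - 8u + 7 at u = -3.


Using direct substitution:
  -1 * (-3)^2 = -9
  -8 * (-3)^1 = 24
  constant: 7
Sum = -9 + 24 + 7 = 22


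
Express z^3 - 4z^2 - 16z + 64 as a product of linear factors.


Try integer roots (divisors of 64). z=-4: p(-4)=0.
Divide out (z + 4): quotient is z^2 - 8z + 16.
Factor the quadratic: (z - 4)(z - 4)
Result: (z + 4)(z - 4)(z - 4)


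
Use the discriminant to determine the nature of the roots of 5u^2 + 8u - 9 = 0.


D = b^2 - 4ac = (8)^2 - 4(5)(-9) = 64 + 180 = 244
Since D > 0: two distinct irrational roots


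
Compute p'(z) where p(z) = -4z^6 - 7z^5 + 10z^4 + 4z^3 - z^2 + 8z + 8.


Apply the power rule term by term:
  d/dz(-4z^6) = -24z^5
  d/dz(-7z^5) = -35z^4
  d/dz(10z^4) = 40z^3
  d/dz(4z^3) = 12z^2
  d/dz(-z^2) = -2z
  d/dz(8z) = 8
  d/dz(8) = 0
p'(z) = -24z^5 - 35z^4 + 40z^3 + 12z^2 - 2z + 8


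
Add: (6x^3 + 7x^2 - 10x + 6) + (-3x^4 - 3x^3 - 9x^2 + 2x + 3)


Align terms by degree and add:
  6x^3 + 7x^2 - 10x + 6
  -3x^4 - 3x^3 - 9x^2 + 2x + 3
= -3x^4 + 3x^3 - 2x^2 - 8x + 9


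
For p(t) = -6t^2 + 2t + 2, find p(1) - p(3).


p(1) = -2
p(3) = -46
p(1) - p(3) = -2 + 46 = 44


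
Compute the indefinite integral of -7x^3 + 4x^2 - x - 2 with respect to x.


Reverse power rule on each term:
  ∫ -7x^3 dx = -(7/4)x^4
  ∫ 4x^2 dx = (4/3)x^3
  ∫ -x dx = -(1/2)x^2
  ∫ -2 dx = -2x
F(x) = -(7/4)x^4 + (4/3)x^3 - (1/2)x^2 - 2x + C


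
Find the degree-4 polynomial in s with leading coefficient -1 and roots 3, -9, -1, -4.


p(s) = -(s - 3)(s + 9)(s + 1)(s + 4)
Expand: -s^4 - 11s^3 - 7s^2 + 111s + 108


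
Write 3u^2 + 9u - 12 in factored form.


Roots satisfy r1 + r2 = -b/a = -3 and r1*r2 = c/a = -4.
So r1 = 1, r2 = -4.
3u^2 + 9u - 12 = 3(u - r1)(u - r2) = 3(u - 1)(u + 4)


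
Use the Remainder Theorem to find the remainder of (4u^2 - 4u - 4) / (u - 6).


By the Remainder Theorem, the remainder equals p(6):
  4*(6)^2 = 144
  -4*(6)^1 = -24
  constant: -4
Sum: 144 - 24 - 4 = 116


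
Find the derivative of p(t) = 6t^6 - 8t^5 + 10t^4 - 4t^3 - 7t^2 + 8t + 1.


Apply the power rule term by term:
  d/dt(6t^6) = 36t^5
  d/dt(-8t^5) = -40t^4
  d/dt(10t^4) = 40t^3
  d/dt(-4t^3) = -12t^2
  d/dt(-7t^2) = -14t
  d/dt(8t) = 8
  d/dt(1) = 0
p'(t) = 36t^5 - 40t^4 + 40t^3 - 12t^2 - 14t + 8


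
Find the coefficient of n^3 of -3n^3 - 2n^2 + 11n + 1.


Read off the coefficient of n^3: -3


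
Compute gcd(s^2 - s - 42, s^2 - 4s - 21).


Factor each:
  s^2 - s - 42 = (s - 7)(s + 6)
  s^2 - 4s - 21 = (s - 7)(s + 3)
Common monic factor: s - 7


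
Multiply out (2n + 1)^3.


Expand (2n + 1)^3 by repeated multiplication:
  (2n + 1)^2 = 4n^2 + 4n + 1
= 8n^3 + 12n^2 + 6n + 1


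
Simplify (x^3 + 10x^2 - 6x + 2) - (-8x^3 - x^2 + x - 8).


Distribute the minus sign:
  (x^3 + 10x^2 - 6x + 2)
- (-8x^3 - x^2 + x - 8)
Negate second polynomial: 8x^3 + x^2 - x + 8
Add: 9x^3 + 11x^2 - 7x + 10


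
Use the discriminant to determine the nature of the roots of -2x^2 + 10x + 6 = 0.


D = b^2 - 4ac = (10)^2 - 4(-2)(6) = 100 + 48 = 148
Since D > 0: two distinct irrational roots


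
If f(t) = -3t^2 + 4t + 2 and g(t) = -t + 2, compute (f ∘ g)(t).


Substitute g(t) into f:
f(g(t)) = -3*(-t + 2)^2 + 4*(-t + 2) + 2
(-t + 2)^2 = t^2 - 4t + 4
Expand and combine: -3t^2 + 8t - 2


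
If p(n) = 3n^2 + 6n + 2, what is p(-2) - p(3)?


p(-2) = 2
p(3) = 47
p(-2) - p(3) = 2 - 47 = -45


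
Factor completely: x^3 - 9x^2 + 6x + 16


Try integer roots (divisors of 16). x=-1: p(-1)=0.
Divide out (x + 1): quotient is x^2 - 10x + 16.
Factor the quadratic: (x - 8)(x - 2)
Result: (x + 1)(x - 8)(x - 2)


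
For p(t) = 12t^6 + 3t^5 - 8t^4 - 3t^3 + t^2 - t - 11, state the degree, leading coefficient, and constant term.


Highest power of t is 6, with coefficient 12. Constant term is -11.
Degree = 6, leading coefficient = 12, constant term = -11


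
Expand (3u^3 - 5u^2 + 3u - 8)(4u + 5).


Distribute each term of the first polynomial:
  (3u^3)(4u + 5) = 12u^4 + 15u^3
  (-5u^2)(4u + 5) = -20u^3 - 25u^2
  (3u)(4u + 5) = 12u^2 + 15u
  (-8)(4u + 5) = -32u - 40
Sum: 12u^4 - 5u^3 - 13u^2 - 17u - 40


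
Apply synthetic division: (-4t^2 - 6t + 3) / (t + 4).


Synthetic division with c = -4. Coefficients: -4, -6, 3
Bring down -4.
  -4 * -4 = 16; 16 - 6 = 10
  10 * -4 = -40; -40 + 3 = -37
Quotient: -4t + 10, Remainder: -37


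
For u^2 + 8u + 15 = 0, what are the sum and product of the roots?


For au^2+bu+c=0: sum = -b/a, product = c/a.
a=1, b=8, c=15
Sum = -(8)/1 = -8
Product = (15)/1 = 15


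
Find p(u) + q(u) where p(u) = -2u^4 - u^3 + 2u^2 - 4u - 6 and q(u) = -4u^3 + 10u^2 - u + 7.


Align terms by degree and add:
  -2u^4 - u^3 + 2u^2 - 4u - 6
  -4u^3 + 10u^2 - u + 7
= -2u^4 - 5u^3 + 12u^2 - 5u + 1


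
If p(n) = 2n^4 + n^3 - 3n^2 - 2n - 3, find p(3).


Using direct substitution:
  2 * (3)^4 = 162
  1 * (3)^3 = 27
  -3 * (3)^2 = -27
  -2 * (3)^1 = -6
  constant: -3
Sum = 162 + 27 - 27 - 6 - 3 = 153


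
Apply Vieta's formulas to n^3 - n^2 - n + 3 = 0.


Monic cubic n^3+bn^2+cn+d=0: sum=-b, pairwise sum=c, product=-d.
b=-1, c=-1, d=3
r1+r2+r3 = 1
r1r2+r1r3+r2r3 = -1
r1r2r3 = -3


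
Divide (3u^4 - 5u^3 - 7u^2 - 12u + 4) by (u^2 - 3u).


(3u^4 - 5u^3 - 7u^2 - 12u + 4) / (u^2 - 3u)
Step 1: 3u^2 * (u^2 - 3u) = 3u^4 - 9u^3; subtract.
Step 2: 4u * (u^2 - 3u) = 4u^3 - 12u^2; subtract.
Step 3: 5 * (u^2 - 3u) = 5u^2 - 15u; subtract.
Quotient: 3u^2 + 4u + 5, Remainder: 3u + 4


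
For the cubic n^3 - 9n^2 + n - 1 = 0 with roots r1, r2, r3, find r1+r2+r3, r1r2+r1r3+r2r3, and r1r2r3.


Monic cubic n^3+bn^2+cn+d=0: sum=-b, pairwise sum=c, product=-d.
b=-9, c=1, d=-1
r1+r2+r3 = 9
r1r2+r1r3+r2r3 = 1
r1r2r3 = 1


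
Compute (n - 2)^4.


Expand (n - 2)^4 by repeated multiplication:
  (n - 2)^2 = n^2 - 4n + 4
  (n - 2)^3 = n^3 - 6n^2 + 12n - 8
= n^4 - 8n^3 + 24n^2 - 32n + 16


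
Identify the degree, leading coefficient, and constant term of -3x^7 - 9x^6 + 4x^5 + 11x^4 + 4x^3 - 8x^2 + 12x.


Highest power of x is 7, with coefficient -3. Constant term is 0.
Degree = 7, leading coefficient = -3, constant term = 0


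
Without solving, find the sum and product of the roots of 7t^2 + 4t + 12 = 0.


For at^2+bt+c=0: sum = -b/a, product = c/a.
a=7, b=4, c=12
Sum = -(4)/7 = -4/7
Product = (12)/7 = 12/7


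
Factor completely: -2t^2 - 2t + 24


Roots satisfy r1 + r2 = -b/a = -1 and r1*r2 = c/a = -12.
So r1 = -4, r2 = 3.
-2t^2 - 2t + 24 = -2(t - r1)(t - r2) = -2(t + 4)(t - 3)


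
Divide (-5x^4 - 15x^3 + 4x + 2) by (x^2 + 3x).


(-5x^4 - 15x^3 + 4x + 2) / (x^2 + 3x)
Step 1: -5x^2 * (x^2 + 3x) = -5x^4 - 15x^3; subtract.
Step 2: 0 * (x^2 + 3x) = 0; subtract.
Step 3: 0 * (x^2 + 3x) = 0; subtract.
Quotient: -5x^2, Remainder: 4x + 2


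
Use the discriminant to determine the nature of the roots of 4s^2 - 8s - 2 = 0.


D = b^2 - 4ac = (-8)^2 - 4(4)(-2) = 64 + 32 = 96
Since D > 0: two distinct irrational roots


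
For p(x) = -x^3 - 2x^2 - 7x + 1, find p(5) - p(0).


p(5) = -209
p(0) = 1
p(5) - p(0) = -209 - 1 = -210


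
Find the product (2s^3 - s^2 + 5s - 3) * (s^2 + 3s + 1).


Distribute each term of the first polynomial:
  (2s^3)(s^2 + 3s + 1) = 2s^5 + 6s^4 + 2s^3
  (-s^2)(s^2 + 3s + 1) = -s^4 - 3s^3 - s^2
  (5s)(s^2 + 3s + 1) = 5s^3 + 15s^2 + 5s
  (-3)(s^2 + 3s + 1) = -3s^2 - 9s - 3
Sum: 2s^5 + 5s^4 + 4s^3 + 11s^2 - 4s - 3


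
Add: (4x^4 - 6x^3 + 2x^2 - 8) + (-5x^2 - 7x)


Align terms by degree and add:
  4x^4 - 6x^3 + 2x^2 - 8
  -5x^2 - 7x
= 4x^4 - 6x^3 - 3x^2 - 7x - 8


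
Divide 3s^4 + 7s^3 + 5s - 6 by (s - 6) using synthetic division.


Synthetic division with c = 6. Coefficients: 3, 7, 0, 5, -6
Bring down 3.
  3 * 6 = 18; 18 + 7 = 25
  25 * 6 = 150; 150 + 0 = 150
  150 * 6 = 900; 900 + 5 = 905
  905 * 6 = 5430; 5430 - 6 = 5424
Quotient: 3s^3 + 25s^2 + 150s + 905, Remainder: 5424


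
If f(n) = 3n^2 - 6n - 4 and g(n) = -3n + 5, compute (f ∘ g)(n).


Substitute g(n) into f:
f(g(n)) = 3*(-3n + 5)^2 + (-6)*(-3n + 5) + (-4)
(-3n + 5)^2 = 9n^2 - 30n + 25
Expand and combine: 27n^2 - 72n + 41


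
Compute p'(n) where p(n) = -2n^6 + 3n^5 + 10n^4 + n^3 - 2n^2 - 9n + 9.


Apply the power rule term by term:
  d/dn(-2n^6) = -12n^5
  d/dn(3n^5) = 15n^4
  d/dn(10n^4) = 40n^3
  d/dn(n^3) = 3n^2
  d/dn(-2n^2) = -4n
  d/dn(-9n) = -9
  d/dn(9) = 0
p'(n) = -12n^5 + 15n^4 + 40n^3 + 3n^2 - 4n - 9


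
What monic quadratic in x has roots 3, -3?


p(x) = (x - 3)(x + 3)
Expand: x^2 - 9


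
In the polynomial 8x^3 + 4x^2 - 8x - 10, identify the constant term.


Read off the constant term: -10


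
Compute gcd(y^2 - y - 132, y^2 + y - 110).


Factor each:
  y^2 - y - 132 = (y + 11)(y - 12)
  y^2 + y - 110 = (y + 11)(y - 10)
Common monic factor: y + 11


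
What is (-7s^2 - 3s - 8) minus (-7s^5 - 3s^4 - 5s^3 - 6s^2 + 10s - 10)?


Distribute the minus sign:
  (-7s^2 - 3s - 8)
- (-7s^5 - 3s^4 - 5s^3 - 6s^2 + 10s - 10)
Negate second polynomial: 7s^5 + 3s^4 + 5s^3 + 6s^2 - 10s + 10
Add: 7s^5 + 3s^4 + 5s^3 - s^2 - 13s + 2


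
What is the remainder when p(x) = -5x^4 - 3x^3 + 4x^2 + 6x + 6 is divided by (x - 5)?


By the Remainder Theorem, the remainder equals p(5):
  -5*(5)^4 = -3125
  -3*(5)^3 = -375
  4*(5)^2 = 100
  6*(5)^1 = 30
  constant: 6
Sum: -3125 - 375 + 100 + 30 + 6 = -3364


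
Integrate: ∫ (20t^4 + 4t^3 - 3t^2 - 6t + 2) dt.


Reverse power rule on each term:
  ∫ 20t^4 dt = 4t^5
  ∫ 4t^3 dt = t^4
  ∫ -3t^2 dt = -t^3
  ∫ -6t dt = -3t^2
  ∫ 2 dt = 2t
F(t) = 4t^5 + t^4 - t^3 - 3t^2 + 2t + C


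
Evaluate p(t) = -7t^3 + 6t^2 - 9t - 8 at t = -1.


Using direct substitution:
  -7 * (-1)^3 = 7
  6 * (-1)^2 = 6
  -9 * (-1)^1 = 9
  constant: -8
Sum = 7 + 6 + 9 - 8 = 14


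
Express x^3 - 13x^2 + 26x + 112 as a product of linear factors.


Try integer roots (divisors of 112). x=8: p(8)=0.
Divide out (x - 8): quotient is x^2 - 5x - 14.
Factor the quadratic: (x + 2)(x - 7)
Result: (x - 8)(x + 2)(x - 7)


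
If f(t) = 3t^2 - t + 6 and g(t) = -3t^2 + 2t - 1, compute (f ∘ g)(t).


Substitute g(t) into f:
f(g(t)) = 3*(-3t^2 + 2t - 1)^2 + (-1)*(-3t^2 + 2t - 1) + 6
(-3t^2 + 2t - 1)^2 = 9t^4 - 12t^3 + 10t^2 - 4t + 1
Expand and combine: 27t^4 - 36t^3 + 33t^2 - 14t + 10


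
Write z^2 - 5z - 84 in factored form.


Roots satisfy r1 + r2 = -b/a = 5 and r1*r2 = c/a = -84.
So r1 = 12, r2 = -7.
z^2 - 5z - 84 = (z - r1)(z - r2) = (z - 12)(z + 7)


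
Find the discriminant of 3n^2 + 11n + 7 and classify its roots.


D = b^2 - 4ac = (11)^2 - 4(3)(7) = 121 - 84 = 37
Since D > 0: two distinct irrational roots


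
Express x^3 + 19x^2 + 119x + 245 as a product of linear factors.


Try integer roots (divisors of 245). x=-7: p(-7)=0.
Divide out (x + 7): quotient is x^2 + 12x + 35.
Factor the quadratic: (x + 7)(x + 5)
Result: (x + 7)(x + 7)(x + 5)


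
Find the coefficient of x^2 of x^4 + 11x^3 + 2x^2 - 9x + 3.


Read off the coefficient of x^2: 2


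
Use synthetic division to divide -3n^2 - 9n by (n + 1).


Synthetic division with c = -1. Coefficients: -3, -9, 0
Bring down -3.
  -3 * -1 = 3; 3 - 9 = -6
  -6 * -1 = 6; 6 + 0 = 6
Quotient: -3n - 6, Remainder: 6


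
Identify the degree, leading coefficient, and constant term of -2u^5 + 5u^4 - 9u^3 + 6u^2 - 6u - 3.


Highest power of u is 5, with coefficient -2. Constant term is -3.
Degree = 5, leading coefficient = -2, constant term = -3


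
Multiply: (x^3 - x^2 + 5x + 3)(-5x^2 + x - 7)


Distribute each term of the first polynomial:
  (x^3)(-5x^2 + x - 7) = -5x^5 + x^4 - 7x^3
  (-x^2)(-5x^2 + x - 7) = 5x^4 - x^3 + 7x^2
  (5x)(-5x^2 + x - 7) = -25x^3 + 5x^2 - 35x
  (3)(-5x^2 + x - 7) = -15x^2 + 3x - 21
Sum: -5x^5 + 6x^4 - 33x^3 - 3x^2 - 32x - 21


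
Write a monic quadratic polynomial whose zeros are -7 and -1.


p(z) = (z + 7)(z + 1)
Expand: z^2 + 8z + 7


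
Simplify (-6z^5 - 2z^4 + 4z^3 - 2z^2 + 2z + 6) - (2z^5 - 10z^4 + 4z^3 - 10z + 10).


Distribute the minus sign:
  (-6z^5 - 2z^4 + 4z^3 - 2z^2 + 2z + 6)
- (2z^5 - 10z^4 + 4z^3 - 10z + 10)
Negate second polynomial: -2z^5 + 10z^4 - 4z^3 + 10z - 10
Add: -8z^5 + 8z^4 - 2z^2 + 12z - 4


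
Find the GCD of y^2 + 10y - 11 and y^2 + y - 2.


Factor each:
  y^2 + 10y - 11 = (y - 1)(y + 11)
  y^2 + y - 2 = (y - 1)(y + 2)
Common monic factor: y - 1


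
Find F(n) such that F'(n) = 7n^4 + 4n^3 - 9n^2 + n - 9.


Reverse power rule on each term:
  ∫ 7n^4 dn = (7/5)n^5
  ∫ 4n^3 dn = n^4
  ∫ -9n^2 dn = -3n^3
  ∫ n dn = (1/2)n^2
  ∫ -9 dn = -9n
F(n) = (7/5)n^5 + n^4 - 3n^3 + (1/2)n^2 - 9n + C


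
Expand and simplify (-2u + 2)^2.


Expand (-2u + 2)^2 by repeated multiplication:
= 4u^2 - 8u + 4


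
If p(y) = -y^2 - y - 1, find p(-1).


Using direct substitution:
  -1 * (-1)^2 = -1
  -1 * (-1)^1 = 1
  constant: -1
Sum = -1 + 1 - 1 = -1


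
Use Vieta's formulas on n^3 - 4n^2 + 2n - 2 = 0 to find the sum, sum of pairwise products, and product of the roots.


Monic cubic n^3+bn^2+cn+d=0: sum=-b, pairwise sum=c, product=-d.
b=-4, c=2, d=-2
r1+r2+r3 = 4
r1r2+r1r3+r2r3 = 2
r1r2r3 = 2


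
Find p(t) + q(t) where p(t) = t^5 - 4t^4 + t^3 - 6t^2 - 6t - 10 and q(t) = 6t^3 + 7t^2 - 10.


Align terms by degree and add:
  t^5 - 4t^4 + t^3 - 6t^2 - 6t - 10
+ 6t^3 + 7t^2 - 10
= t^5 - 4t^4 + 7t^3 + t^2 - 6t - 20


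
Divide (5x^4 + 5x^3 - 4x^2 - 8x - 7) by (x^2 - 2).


(5x^4 + 5x^3 - 4x^2 - 8x - 7) / (x^2 - 2)
Step 1: 5x^2 * (x^2 - 2) = 5x^4 - 10x^2; subtract.
Step 2: 5x * (x^2 - 2) = 5x^3 - 10x; subtract.
Step 3: 6 * (x^2 - 2) = 6x^2 - 12; subtract.
Quotient: 5x^2 + 5x + 6, Remainder: 2x + 5


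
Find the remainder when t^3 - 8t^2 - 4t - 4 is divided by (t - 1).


By the Remainder Theorem, the remainder equals p(1):
  1*(1)^3 = 1
  -8*(1)^2 = -8
  -4*(1)^1 = -4
  constant: -4
Sum: 1 - 8 - 4 - 4 = -15


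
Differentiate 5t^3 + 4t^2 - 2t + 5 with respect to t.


Apply the power rule term by term:
  d/dt(5t^3) = 15t^2
  d/dt(4t^2) = 8t
  d/dt(-2t) = -2
  d/dt(5) = 0
p'(t) = 15t^2 + 8t - 2


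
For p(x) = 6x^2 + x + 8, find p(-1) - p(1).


p(-1) = 13
p(1) = 15
p(-1) - p(1) = 13 - 15 = -2


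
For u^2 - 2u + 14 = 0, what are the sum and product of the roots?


For au^2+bu+c=0: sum = -b/a, product = c/a.
a=1, b=-2, c=14
Sum = -(-2)/1 = 2
Product = (14)/1 = 14


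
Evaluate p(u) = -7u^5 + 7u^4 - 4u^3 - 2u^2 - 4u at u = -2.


Using direct substitution:
  -7 * (-2)^5 = 224
  7 * (-2)^4 = 112
  -4 * (-2)^3 = 32
  -2 * (-2)^2 = -8
  -4 * (-2)^1 = 8
  constant: 0
Sum = 224 + 112 + 32 - 8 + 8 + 0 = 368


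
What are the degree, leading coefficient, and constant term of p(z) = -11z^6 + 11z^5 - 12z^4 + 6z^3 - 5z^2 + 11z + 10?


Highest power of z is 6, with coefficient -11. Constant term is 10.
Degree = 6, leading coefficient = -11, constant term = 10


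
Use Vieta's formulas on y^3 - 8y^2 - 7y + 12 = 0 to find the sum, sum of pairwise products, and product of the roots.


Monic cubic y^3+by^2+cy+d=0: sum=-b, pairwise sum=c, product=-d.
b=-8, c=-7, d=12
r1+r2+r3 = 8
r1r2+r1r3+r2r3 = -7
r1r2r3 = -12


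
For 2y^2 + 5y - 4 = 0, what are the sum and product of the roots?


For ay^2+by+c=0: sum = -b/a, product = c/a.
a=2, b=5, c=-4
Sum = -(5)/2 = -5/2
Product = (-4)/2 = -2


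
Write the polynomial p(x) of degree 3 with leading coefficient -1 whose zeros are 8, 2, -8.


p(x) = -(x - 8)(x - 2)(x + 8)
Expand: -x^3 + 2x^2 + 64x - 128


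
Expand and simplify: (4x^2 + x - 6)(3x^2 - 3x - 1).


Distribute each term of the first polynomial:
  (4x^2)(3x^2 - 3x - 1) = 12x^4 - 12x^3 - 4x^2
  (x)(3x^2 - 3x - 1) = 3x^3 - 3x^2 - x
  (-6)(3x^2 - 3x - 1) = -18x^2 + 18x + 6
Sum: 12x^4 - 9x^3 - 25x^2 + 17x + 6


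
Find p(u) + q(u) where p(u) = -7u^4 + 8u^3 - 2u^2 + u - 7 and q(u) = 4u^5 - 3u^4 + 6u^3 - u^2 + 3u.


Align terms by degree and add:
  -7u^4 + 8u^3 - 2u^2 + u - 7
+ 4u^5 - 3u^4 + 6u^3 - u^2 + 3u
= 4u^5 - 10u^4 + 14u^3 - 3u^2 + 4u - 7


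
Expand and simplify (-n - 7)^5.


Expand (-n - 7)^5 by repeated multiplication:
  (-n - 7)^2 = n^2 + 14n + 49
  (-n - 7)^3 = -n^3 - 21n^2 - 147n - 343
  (-n - 7)^4 = n^4 + 28n^3 + 294n^2 + 1372n + 2401
= -n^5 - 35n^4 - 490n^3 - 3430n^2 - 12005n - 16807


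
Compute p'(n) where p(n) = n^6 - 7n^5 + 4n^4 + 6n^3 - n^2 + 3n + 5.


Apply the power rule term by term:
  d/dn(n^6) = 6n^5
  d/dn(-7n^5) = -35n^4
  d/dn(4n^4) = 16n^3
  d/dn(6n^3) = 18n^2
  d/dn(-n^2) = -2n
  d/dn(3n) = 3
  d/dn(5) = 0
p'(n) = 6n^5 - 35n^4 + 16n^3 + 18n^2 - 2n + 3


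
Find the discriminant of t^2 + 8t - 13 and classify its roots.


D = b^2 - 4ac = (8)^2 - 4(1)(-13) = 64 + 52 = 116
Since D > 0: two distinct irrational roots


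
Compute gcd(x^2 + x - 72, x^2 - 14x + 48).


Factor each:
  x^2 + x - 72 = (x - 8)(x + 9)
  x^2 - 14x + 48 = (x - 8)(x - 6)
Common monic factor: x - 8


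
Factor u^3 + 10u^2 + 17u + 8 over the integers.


Try integer roots (divisors of 8). u=-1: p(-1)=0.
Divide out (u + 1): quotient is u^2 + 9u + 8.
Factor the quadratic: (u + 8)(u + 1)
Result: (u + 1)(u + 8)(u + 1)


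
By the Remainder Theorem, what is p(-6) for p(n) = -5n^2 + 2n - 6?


By the Remainder Theorem, the remainder equals p(-6):
  -5*(-6)^2 = -180
  2*(-6)^1 = -12
  constant: -6
Sum: -180 - 12 - 6 = -198


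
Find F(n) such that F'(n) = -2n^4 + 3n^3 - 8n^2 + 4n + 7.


Reverse power rule on each term:
  ∫ -2n^4 dn = -(2/5)n^5
  ∫ 3n^3 dn = (3/4)n^4
  ∫ -8n^2 dn = -(8/3)n^3
  ∫ 4n dn = 2n^2
  ∫ 7 dn = 7n
F(n) = -(2/5)n^5 + (3/4)n^4 - (8/3)n^3 + 2n^2 + 7n + C


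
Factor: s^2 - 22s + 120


Roots satisfy r1 + r2 = -b/a = 22 and r1*r2 = c/a = 120.
So r1 = 10, r2 = 12.
s^2 - 22s + 120 = (s - r1)(s - r2) = (s - 10)(s - 12)


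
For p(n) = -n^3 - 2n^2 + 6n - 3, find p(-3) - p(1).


p(-3) = -12
p(1) = 0
p(-3) - p(1) = -12 = -12


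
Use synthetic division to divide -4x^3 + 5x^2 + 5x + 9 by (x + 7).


Synthetic division with c = -7. Coefficients: -4, 5, 5, 9
Bring down -4.
  -4 * -7 = 28; 28 + 5 = 33
  33 * -7 = -231; -231 + 5 = -226
  -226 * -7 = 1582; 1582 + 9 = 1591
Quotient: -4x^2 + 33x - 226, Remainder: 1591


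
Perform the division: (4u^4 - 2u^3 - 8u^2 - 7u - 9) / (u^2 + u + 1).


(4u^4 - 2u^3 - 8u^2 - 7u - 9) / (u^2 + u + 1)
Step 1: 4u^2 * (u^2 + u + 1) = 4u^4 + 4u^3 + 4u^2; subtract.
Step 2: -6u * (u^2 + u + 1) = -6u^3 - 6u^2 - 6u; subtract.
Step 3: -6 * (u^2 + u + 1) = -6u^2 - 6u - 6; subtract.
Quotient: 4u^2 - 6u - 6, Remainder: 5u - 3


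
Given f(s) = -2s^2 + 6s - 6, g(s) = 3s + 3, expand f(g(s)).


Substitute g(s) into f:
f(g(s)) = -2*(3s + 3)^2 + 6*(3s + 3) + (-6)
(3s + 3)^2 = 9s^2 + 18s + 9
Expand and combine: -18s^2 - 18s - 6


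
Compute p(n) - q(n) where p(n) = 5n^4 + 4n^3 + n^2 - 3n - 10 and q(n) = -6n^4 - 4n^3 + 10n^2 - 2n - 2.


Distribute the minus sign:
  (5n^4 + 4n^3 + n^2 - 3n - 10)
- (-6n^4 - 4n^3 + 10n^2 - 2n - 2)
Negate second polynomial: 6n^4 + 4n^3 - 10n^2 + 2n + 2
Add: 11n^4 + 8n^3 - 9n^2 - n - 8


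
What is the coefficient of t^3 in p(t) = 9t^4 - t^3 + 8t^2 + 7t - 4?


Read off the coefficient of t^3: -1


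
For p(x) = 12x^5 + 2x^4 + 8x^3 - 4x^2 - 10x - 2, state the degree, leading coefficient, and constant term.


Highest power of x is 5, with coefficient 12. Constant term is -2.
Degree = 5, leading coefficient = 12, constant term = -2


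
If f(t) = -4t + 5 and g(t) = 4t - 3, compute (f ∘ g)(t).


Substitute g(t) into f:
f(g(t)) = -4*(4t - 3) + 5
Expand and combine: -16t + 17


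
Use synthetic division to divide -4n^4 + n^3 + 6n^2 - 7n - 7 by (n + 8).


Synthetic division with c = -8. Coefficients: -4, 1, 6, -7, -7
Bring down -4.
  -4 * -8 = 32; 32 + 1 = 33
  33 * -8 = -264; -264 + 6 = -258
  -258 * -8 = 2064; 2064 - 7 = 2057
  2057 * -8 = -16456; -16456 - 7 = -16463
Quotient: -4n^3 + 33n^2 - 258n + 2057, Remainder: -16463


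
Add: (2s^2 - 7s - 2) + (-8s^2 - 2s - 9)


Align terms by degree and add:
  2s^2 - 7s - 2
  -8s^2 - 2s - 9
= -6s^2 - 9s - 11


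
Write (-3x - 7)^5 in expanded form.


Expand (-3x - 7)^5 by repeated multiplication:
  (-3x - 7)^2 = 9x^2 + 42x + 49
  (-3x - 7)^3 = -27x^3 - 189x^2 - 441x - 343
  (-3x - 7)^4 = 81x^4 + 756x^3 + 2646x^2 + 4116x + 2401
= -243x^5 - 2835x^4 - 13230x^3 - 30870x^2 - 36015x - 16807


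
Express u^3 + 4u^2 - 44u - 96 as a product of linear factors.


Try integer roots (divisors of -96). u=6: p(6)=0.
Divide out (u - 6): quotient is u^2 + 10u + 16.
Factor the quadratic: (u + 8)(u + 2)
Result: (u - 6)(u + 8)(u + 2)


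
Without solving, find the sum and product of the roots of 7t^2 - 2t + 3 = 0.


For at^2+bt+c=0: sum = -b/a, product = c/a.
a=7, b=-2, c=3
Sum = -(-2)/7 = 2/7
Product = (3)/7 = 3/7


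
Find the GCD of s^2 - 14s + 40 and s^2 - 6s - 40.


Factor each:
  s^2 - 14s + 40 = (s - 10)(s - 4)
  s^2 - 6s - 40 = (s - 10)(s + 4)
Common monic factor: s - 10


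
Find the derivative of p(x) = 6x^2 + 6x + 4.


Apply the power rule term by term:
  d/dx(6x^2) = 12x
  d/dx(6x) = 6
  d/dx(4) = 0
p'(x) = 12x + 6


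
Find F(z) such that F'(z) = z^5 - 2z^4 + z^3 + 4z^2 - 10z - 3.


Reverse power rule on each term:
  ∫ z^5 dz = (1/6)z^6
  ∫ -2z^4 dz = -(2/5)z^5
  ∫ z^3 dz = (1/4)z^4
  ∫ 4z^2 dz = (4/3)z^3
  ∫ -10z dz = -5z^2
  ∫ -3 dz = -3z
F(z) = (1/6)z^6 - (2/5)z^5 + (1/4)z^4 + (4/3)z^3 - 5z^2 - 3z + C


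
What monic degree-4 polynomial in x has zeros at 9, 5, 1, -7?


p(x) = (x - 9)(x - 5)(x - 1)(x + 7)
Expand: x^4 - 8x^3 - 46x^2 + 368x - 315


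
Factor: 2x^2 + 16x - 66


Roots satisfy r1 + r2 = -b/a = -8 and r1*r2 = c/a = -33.
So r1 = 3, r2 = -11.
2x^2 + 16x - 66 = 2(x - r1)(x - r2) = 2(x - 3)(x + 11)


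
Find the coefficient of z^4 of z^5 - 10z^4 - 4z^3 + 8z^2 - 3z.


Read off the coefficient of z^4: -10


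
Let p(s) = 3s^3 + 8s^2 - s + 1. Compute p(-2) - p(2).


p(-2) = 11
p(2) = 55
p(-2) - p(2) = 11 - 55 = -44


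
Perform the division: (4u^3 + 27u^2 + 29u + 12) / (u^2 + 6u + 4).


(4u^3 + 27u^2 + 29u + 12) / (u^2 + 6u + 4)
Step 1: 4u * (u^2 + 6u + 4) = 4u^3 + 24u^2 + 16u; subtract.
Step 2: 3 * (u^2 + 6u + 4) = 3u^2 + 18u + 12; subtract.
Quotient: 4u + 3, Remainder: -5u


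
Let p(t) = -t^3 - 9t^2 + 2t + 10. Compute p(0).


Using direct substitution:
  -1 * (0)^3 = 0
  -9 * (0)^2 = 0
  2 * (0)^1 = 0
  constant: 10
Sum = 0 + 0 + 0 + 10 = 10


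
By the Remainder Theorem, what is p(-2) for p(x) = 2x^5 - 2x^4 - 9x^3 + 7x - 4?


By the Remainder Theorem, the remainder equals p(-2):
  2*(-2)^5 = -64
  -2*(-2)^4 = -32
  -9*(-2)^3 = 72
  0*(-2)^2 = 0
  7*(-2)^1 = -14
  constant: -4
Sum: -64 - 32 + 72 + 0 - 14 - 4 = -42


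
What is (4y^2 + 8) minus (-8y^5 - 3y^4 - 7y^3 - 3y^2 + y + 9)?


Distribute the minus sign:
  (4y^2 + 8)
- (-8y^5 - 3y^4 - 7y^3 - 3y^2 + y + 9)
Negate second polynomial: 8y^5 + 3y^4 + 7y^3 + 3y^2 - y - 9
Add: 8y^5 + 3y^4 + 7y^3 + 7y^2 - y - 1


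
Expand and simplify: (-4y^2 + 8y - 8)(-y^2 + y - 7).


Distribute each term of the first polynomial:
  (-4y^2)(-y^2 + y - 7) = 4y^4 - 4y^3 + 28y^2
  (8y)(-y^2 + y - 7) = -8y^3 + 8y^2 - 56y
  (-8)(-y^2 + y - 7) = 8y^2 - 8y + 56
Sum: 4y^4 - 12y^3 + 44y^2 - 64y + 56


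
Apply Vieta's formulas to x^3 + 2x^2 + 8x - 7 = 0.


Monic cubic x^3+bx^2+cx+d=0: sum=-b, pairwise sum=c, product=-d.
b=2, c=8, d=-7
r1+r2+r3 = -2
r1r2+r1r3+r2r3 = 8
r1r2r3 = 7


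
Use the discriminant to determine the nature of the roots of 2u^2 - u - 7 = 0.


D = b^2 - 4ac = (-1)^2 - 4(2)(-7) = 1 + 56 = 57
Since D > 0: two distinct irrational roots


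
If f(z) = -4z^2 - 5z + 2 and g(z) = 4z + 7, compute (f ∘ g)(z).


Substitute g(z) into f:
f(g(z)) = -4*(4z + 7)^2 + (-5)*(4z + 7) + 2
(4z + 7)^2 = 16z^2 + 56z + 49
Expand and combine: -64z^2 - 244z - 229


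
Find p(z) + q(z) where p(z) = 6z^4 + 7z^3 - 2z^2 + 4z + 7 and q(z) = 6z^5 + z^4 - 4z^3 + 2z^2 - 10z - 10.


Align terms by degree and add:
  6z^4 + 7z^3 - 2z^2 + 4z + 7
+ 6z^5 + z^4 - 4z^3 + 2z^2 - 10z - 10
= 6z^5 + 7z^4 + 3z^3 - 6z - 3


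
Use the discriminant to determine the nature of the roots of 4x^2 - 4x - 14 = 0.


D = b^2 - 4ac = (-4)^2 - 4(4)(-14) = 16 + 224 = 240
Since D > 0: two distinct irrational roots


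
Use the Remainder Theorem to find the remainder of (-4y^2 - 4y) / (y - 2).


By the Remainder Theorem, the remainder equals p(2):
  -4*(2)^2 = -16
  -4*(2)^1 = -8
  constant: 0
Sum: -16 - 8 + 0 = -24


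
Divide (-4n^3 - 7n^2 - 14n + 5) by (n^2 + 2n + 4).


(-4n^3 - 7n^2 - 14n + 5) / (n^2 + 2n + 4)
Step 1: -4n * (n^2 + 2n + 4) = -4n^3 - 8n^2 - 16n; subtract.
Step 2: 1 * (n^2 + 2n + 4) = n^2 + 2n + 4; subtract.
Quotient: -4n + 1, Remainder: 1


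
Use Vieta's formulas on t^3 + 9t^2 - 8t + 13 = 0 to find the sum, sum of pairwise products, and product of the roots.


Monic cubic t^3+bt^2+ct+d=0: sum=-b, pairwise sum=c, product=-d.
b=9, c=-8, d=13
r1+r2+r3 = -9
r1r2+r1r3+r2r3 = -8
r1r2r3 = -13


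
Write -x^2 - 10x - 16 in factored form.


Roots satisfy r1 + r2 = -b/a = -10 and r1*r2 = c/a = 16.
So r1 = -8, r2 = -2.
-x^2 - 10x - 16 = -(x - r1)(x - r2) = -(x + 8)(x + 2)


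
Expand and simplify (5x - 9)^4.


Expand (5x - 9)^4 by repeated multiplication:
  (5x - 9)^2 = 25x^2 - 90x + 81
  (5x - 9)^3 = 125x^3 - 675x^2 + 1215x - 729
= 625x^4 - 4500x^3 + 12150x^2 - 14580x + 6561


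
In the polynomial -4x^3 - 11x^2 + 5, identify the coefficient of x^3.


Read off the coefficient of x^3: -4


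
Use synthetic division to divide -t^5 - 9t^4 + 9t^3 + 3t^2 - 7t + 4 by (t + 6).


Synthetic division with c = -6. Coefficients: -1, -9, 9, 3, -7, 4
Bring down -1.
  -1 * -6 = 6; 6 - 9 = -3
  -3 * -6 = 18; 18 + 9 = 27
  27 * -6 = -162; -162 + 3 = -159
  -159 * -6 = 954; 954 - 7 = 947
  947 * -6 = -5682; -5682 + 4 = -5678
Quotient: -t^4 - 3t^3 + 27t^2 - 159t + 947, Remainder: -5678


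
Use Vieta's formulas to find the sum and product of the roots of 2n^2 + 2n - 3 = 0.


For an^2+bn+c=0: sum = -b/a, product = c/a.
a=2, b=2, c=-3
Sum = -(2)/2 = -1
Product = (-3)/2 = -3/2


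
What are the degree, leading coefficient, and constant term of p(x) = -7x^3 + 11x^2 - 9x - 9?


Highest power of x is 3, with coefficient -7. Constant term is -9.
Degree = 3, leading coefficient = -7, constant term = -9


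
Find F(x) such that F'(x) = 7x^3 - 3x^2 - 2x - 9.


Reverse power rule on each term:
  ∫ 7x^3 dx = (7/4)x^4
  ∫ -3x^2 dx = -x^3
  ∫ -2x dx = -x^2
  ∫ -9 dx = -9x
F(x) = (7/4)x^4 - x^3 - x^2 - 9x + C
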